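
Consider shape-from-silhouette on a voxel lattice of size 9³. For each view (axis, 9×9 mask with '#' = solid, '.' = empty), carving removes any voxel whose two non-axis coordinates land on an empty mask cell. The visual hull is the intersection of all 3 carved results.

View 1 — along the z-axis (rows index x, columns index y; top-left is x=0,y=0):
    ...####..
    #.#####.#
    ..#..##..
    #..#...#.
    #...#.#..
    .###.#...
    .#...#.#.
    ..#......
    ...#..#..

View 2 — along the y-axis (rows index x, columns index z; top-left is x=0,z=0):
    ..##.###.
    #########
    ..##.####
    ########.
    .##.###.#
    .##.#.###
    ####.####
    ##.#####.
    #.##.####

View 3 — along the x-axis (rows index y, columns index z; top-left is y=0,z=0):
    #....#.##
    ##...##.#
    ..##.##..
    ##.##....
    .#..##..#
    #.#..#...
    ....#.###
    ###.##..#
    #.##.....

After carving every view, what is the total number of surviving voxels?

91 voxels

start: 9×9×9 = 729 voxels
step 1: project along z, AND mask (30/81) → |grid| = 270
step 2: project along y, AND mask (62/81) → |grid| = 212
step 3: project along x, AND mask (37/81) → |grid| = 91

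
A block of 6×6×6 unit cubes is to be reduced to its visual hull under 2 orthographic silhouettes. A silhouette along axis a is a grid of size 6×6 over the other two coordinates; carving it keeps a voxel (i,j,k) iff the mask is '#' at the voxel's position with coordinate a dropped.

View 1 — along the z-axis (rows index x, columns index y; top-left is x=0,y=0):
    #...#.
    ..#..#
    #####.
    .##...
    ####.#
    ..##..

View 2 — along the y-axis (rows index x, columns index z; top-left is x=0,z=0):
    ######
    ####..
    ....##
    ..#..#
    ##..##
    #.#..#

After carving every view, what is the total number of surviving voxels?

voxel count = 60

before carving: 216 voxels (6×6×6)
after view 1 [z-axis, 18 of 36 cells solid] → remaining = 108
after view 2 [y-axis, 21 of 36 cells solid] → remaining = 60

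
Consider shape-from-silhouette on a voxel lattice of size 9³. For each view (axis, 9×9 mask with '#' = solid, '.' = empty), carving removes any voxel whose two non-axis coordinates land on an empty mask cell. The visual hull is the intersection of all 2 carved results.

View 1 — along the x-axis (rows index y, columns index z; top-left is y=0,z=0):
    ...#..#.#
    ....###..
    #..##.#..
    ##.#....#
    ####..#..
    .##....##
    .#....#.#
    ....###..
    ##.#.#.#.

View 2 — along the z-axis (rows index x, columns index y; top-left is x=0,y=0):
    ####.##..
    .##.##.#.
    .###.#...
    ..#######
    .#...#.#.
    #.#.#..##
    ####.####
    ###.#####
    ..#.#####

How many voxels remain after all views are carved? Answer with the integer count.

voxel count = 196

before carving: 729 voxels (9×9×9)
carve view 1 (along x, YZ-mask fill 34/81): 306 voxels remain
carve view 2 (along z, XY-mask fill 52/81): 196 voxels remain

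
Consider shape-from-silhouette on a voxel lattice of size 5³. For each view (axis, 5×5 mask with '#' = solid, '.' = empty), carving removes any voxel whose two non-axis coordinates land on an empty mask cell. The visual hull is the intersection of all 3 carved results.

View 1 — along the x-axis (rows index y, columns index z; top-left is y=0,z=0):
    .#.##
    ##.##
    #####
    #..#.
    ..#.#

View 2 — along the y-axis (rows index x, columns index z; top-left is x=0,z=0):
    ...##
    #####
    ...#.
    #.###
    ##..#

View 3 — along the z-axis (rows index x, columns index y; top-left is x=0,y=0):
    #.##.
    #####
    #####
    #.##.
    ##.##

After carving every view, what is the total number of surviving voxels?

voxel count = 40

initial block: 5^3 = 125
V1 x: intersect with YZ mask (16 set) -- 80 left
V2 y: intersect with XZ mask (15 set) -- 51 left
V3 z: intersect with XY mask (20 set) -- 40 left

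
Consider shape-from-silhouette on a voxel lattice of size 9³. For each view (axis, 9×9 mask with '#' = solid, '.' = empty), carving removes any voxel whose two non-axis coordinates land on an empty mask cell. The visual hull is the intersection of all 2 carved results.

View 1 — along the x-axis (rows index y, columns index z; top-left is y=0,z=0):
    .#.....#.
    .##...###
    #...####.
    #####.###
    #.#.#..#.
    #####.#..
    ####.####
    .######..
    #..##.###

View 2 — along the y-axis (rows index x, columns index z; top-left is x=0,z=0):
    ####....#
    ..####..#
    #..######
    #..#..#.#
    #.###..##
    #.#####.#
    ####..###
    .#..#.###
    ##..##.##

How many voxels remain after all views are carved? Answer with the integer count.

start: 9×9×9 = 729 voxels
  1. axis=0 (YZ plane), |mask|=50  ⇒  voxels=450
  2. axis=1 (XZ plane), |mask|=52  ⇒  voxels=285

voxel count = 285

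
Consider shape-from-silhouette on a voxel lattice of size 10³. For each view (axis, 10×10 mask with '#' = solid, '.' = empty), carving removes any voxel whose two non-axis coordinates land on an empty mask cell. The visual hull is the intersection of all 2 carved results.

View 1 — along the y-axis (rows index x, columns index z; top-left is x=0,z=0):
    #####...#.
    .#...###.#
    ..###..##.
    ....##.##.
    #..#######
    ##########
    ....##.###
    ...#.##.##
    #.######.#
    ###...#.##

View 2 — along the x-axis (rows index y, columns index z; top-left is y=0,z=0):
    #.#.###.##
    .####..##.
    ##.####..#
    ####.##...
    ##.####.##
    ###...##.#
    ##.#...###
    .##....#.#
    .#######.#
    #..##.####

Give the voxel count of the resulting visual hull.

voxel count = 396

start: 10×10×10 = 1000 voxels
carve view 1 (along y, XZ-mask fill 62/100): 620 voxels remain
carve view 2 (along x, YZ-mask fill 65/100): 396 voxels remain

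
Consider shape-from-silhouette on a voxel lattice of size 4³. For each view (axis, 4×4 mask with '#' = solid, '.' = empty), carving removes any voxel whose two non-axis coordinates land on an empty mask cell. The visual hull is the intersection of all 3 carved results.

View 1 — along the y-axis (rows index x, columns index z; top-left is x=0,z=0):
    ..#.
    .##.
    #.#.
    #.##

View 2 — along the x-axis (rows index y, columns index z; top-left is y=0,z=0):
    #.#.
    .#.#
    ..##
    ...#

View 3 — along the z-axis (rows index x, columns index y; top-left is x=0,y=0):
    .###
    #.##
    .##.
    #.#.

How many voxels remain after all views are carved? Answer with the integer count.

start: 4×4×4 = 64 voxels
step 1: project along y, AND mask (8/16) → |grid| = 32
step 2: project along x, AND mask (7/16) → |grid| = 14
step 3: project along z, AND mask (10/16) → |grid| = 8

remaining voxels: 8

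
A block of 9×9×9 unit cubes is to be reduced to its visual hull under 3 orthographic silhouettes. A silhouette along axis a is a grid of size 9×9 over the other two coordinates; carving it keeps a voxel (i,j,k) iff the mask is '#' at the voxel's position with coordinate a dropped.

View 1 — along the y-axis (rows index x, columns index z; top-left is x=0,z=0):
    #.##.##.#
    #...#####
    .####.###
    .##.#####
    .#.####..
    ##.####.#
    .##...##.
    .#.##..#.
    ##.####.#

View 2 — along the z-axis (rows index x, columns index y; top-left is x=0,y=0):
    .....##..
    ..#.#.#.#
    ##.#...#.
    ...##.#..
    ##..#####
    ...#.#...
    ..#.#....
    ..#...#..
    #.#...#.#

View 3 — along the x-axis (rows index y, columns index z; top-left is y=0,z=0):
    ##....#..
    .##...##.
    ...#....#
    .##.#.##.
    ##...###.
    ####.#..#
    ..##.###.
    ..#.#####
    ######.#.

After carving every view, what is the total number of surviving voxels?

initial block: 9^3 = 729
carve view 1 (along y, XZ-mask fill 53/81): 477 voxels remain
carve view 2 (along z, XY-mask fill 30/81): 178 voxels remain
carve view 3 (along x, YZ-mask fill 43/81): 97 voxels remain

97 voxels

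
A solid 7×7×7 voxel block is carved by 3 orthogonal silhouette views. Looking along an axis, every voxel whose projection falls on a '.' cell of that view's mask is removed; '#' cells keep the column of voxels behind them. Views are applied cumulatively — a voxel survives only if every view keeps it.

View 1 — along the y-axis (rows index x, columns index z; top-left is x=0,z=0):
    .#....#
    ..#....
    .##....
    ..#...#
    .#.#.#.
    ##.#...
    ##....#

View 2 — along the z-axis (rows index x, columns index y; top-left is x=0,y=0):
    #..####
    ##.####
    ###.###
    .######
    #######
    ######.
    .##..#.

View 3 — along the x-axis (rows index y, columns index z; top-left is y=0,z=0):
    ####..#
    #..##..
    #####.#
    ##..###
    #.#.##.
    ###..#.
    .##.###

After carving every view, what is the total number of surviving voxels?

remaining voxels: 58

start: 7×7×7 = 343 voxels
after view 1 [y-axis, 16 of 49 cells solid] → remaining = 112
after view 2 [z-axis, 39 of 49 cells solid] → remaining = 88
after view 3 [x-axis, 32 of 49 cells solid] → remaining = 58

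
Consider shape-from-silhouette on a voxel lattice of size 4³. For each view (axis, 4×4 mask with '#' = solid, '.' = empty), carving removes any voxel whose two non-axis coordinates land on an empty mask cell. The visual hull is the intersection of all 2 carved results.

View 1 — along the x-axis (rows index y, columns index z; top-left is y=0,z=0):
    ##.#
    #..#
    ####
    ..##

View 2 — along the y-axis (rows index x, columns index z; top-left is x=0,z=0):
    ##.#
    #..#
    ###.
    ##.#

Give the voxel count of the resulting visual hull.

remaining voxels: 32

before carving: 64 voxels (4×4×4)
after view 1 [x-axis, 11 of 16 cells solid] → remaining = 44
after view 2 [y-axis, 11 of 16 cells solid] → remaining = 32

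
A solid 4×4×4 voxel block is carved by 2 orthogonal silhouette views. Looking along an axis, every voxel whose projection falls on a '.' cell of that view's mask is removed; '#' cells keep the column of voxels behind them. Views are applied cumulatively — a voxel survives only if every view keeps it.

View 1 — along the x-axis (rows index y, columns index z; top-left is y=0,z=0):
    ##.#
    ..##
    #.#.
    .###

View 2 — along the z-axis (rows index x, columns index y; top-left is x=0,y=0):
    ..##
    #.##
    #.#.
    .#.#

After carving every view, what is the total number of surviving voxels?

initial block: 4^3 = 64
after view 1 [x-axis, 10 of 16 cells solid] → remaining = 40
after view 2 [z-axis, 9 of 16 cells solid] → remaining = 23

23 voxels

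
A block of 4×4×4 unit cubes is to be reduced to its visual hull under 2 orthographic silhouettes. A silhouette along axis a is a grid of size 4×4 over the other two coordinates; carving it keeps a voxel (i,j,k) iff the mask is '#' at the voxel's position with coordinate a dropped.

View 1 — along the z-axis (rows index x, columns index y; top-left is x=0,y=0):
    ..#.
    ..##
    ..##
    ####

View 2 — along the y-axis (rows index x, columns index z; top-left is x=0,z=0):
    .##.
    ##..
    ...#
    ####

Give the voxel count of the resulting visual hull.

start: 4×4×4 = 64 voxels
carve view 1 (along z, XY-mask fill 9/16): 36 voxels remain
carve view 2 (along y, XZ-mask fill 9/16): 24 voxels remain

24 voxels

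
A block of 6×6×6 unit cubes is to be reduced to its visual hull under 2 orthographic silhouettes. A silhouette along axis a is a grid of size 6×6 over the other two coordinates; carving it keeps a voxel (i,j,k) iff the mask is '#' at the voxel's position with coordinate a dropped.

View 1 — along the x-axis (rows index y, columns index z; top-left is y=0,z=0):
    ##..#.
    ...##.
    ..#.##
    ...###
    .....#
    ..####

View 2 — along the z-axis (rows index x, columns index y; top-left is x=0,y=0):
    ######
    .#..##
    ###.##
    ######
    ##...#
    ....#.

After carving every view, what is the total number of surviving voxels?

start: 6×6×6 = 216 voxels
V1 x: intersect with YZ mask (16 set) -- 96 left
V2 z: intersect with XY mask (24 set) -- 62 left

62 voxels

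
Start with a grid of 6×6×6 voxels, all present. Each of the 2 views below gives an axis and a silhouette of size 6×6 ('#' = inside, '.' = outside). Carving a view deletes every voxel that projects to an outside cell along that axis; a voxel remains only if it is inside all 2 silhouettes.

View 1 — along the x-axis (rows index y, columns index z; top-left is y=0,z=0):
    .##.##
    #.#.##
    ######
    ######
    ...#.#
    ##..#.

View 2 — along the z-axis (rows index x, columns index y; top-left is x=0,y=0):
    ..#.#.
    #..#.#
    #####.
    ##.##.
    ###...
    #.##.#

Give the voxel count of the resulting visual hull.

full grid |V| = 216
[1] x-view keeps 25 columns → grid now 150
[2] z-view keeps 21 columns → grid now 92

92 voxels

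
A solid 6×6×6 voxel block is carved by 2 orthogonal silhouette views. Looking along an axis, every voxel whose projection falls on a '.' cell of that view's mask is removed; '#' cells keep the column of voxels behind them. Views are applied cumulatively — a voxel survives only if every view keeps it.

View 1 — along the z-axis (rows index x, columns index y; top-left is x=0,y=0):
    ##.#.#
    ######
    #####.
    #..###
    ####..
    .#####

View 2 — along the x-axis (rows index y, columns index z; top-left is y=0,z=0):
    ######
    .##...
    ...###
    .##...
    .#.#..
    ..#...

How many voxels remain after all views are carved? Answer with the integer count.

before carving: 216 voxels (6×6×6)
[1] z-view keeps 28 columns → grid now 168
[2] x-view keeps 16 columns → grid now 76

voxel count = 76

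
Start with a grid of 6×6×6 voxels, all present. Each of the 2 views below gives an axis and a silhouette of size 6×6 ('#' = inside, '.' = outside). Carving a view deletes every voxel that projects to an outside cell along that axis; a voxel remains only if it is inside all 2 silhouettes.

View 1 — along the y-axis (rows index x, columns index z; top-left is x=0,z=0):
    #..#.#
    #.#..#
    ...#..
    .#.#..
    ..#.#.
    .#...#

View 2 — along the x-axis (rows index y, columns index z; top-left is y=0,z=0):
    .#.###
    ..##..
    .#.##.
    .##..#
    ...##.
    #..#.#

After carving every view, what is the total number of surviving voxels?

39 voxels

initial block: 6^3 = 216
  1. axis=1 (XZ plane), |mask|=13  ⇒  voxels=78
  2. axis=0 (YZ plane), |mask|=17  ⇒  voxels=39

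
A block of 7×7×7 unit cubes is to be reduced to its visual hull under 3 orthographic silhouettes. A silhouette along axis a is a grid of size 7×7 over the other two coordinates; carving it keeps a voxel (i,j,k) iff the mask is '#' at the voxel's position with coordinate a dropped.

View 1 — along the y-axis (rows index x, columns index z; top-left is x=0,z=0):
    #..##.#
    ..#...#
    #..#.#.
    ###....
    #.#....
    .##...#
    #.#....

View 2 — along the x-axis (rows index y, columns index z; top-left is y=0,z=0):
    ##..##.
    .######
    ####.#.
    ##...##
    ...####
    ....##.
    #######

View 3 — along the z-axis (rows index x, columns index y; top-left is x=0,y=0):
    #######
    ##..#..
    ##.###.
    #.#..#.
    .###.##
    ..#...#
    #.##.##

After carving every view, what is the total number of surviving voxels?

|visual hull| = 51

full grid |V| = 343
carve view 1 (along y, XZ-mask fill 19/49): 133 voxels remain
carve view 2 (along x, YZ-mask fill 32/49): 77 voxels remain
carve view 3 (along z, XY-mask fill 30/49): 51 voxels remain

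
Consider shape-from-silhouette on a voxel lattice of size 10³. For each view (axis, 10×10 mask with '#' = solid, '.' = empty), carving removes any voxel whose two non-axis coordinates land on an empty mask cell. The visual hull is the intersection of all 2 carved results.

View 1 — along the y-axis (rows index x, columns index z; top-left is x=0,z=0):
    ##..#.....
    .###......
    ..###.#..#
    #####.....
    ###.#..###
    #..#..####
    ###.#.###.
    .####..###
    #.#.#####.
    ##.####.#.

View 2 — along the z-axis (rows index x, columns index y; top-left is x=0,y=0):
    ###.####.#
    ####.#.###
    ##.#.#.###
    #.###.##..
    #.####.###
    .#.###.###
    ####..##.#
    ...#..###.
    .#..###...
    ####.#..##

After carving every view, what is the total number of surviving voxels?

initial block: 10^3 = 1000
V1 y: intersect with XZ mask (57 set) -- 570 left
V2 z: intersect with XY mask (66 set) -- 365 left

|visual hull| = 365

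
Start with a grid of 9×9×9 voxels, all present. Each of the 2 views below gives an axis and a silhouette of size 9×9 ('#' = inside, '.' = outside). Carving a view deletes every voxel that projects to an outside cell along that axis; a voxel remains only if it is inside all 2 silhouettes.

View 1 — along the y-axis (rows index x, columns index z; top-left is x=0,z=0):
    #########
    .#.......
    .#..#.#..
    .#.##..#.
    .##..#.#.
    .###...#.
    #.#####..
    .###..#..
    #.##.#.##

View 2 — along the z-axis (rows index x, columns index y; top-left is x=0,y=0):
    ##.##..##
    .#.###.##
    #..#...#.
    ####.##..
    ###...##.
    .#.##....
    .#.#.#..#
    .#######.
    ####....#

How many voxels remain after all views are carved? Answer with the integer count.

|visual hull| = 207

initial block: 9^3 = 729
after view 1 [y-axis, 41 of 81 cells solid] → remaining = 369
after view 2 [z-axis, 45 of 81 cells solid] → remaining = 207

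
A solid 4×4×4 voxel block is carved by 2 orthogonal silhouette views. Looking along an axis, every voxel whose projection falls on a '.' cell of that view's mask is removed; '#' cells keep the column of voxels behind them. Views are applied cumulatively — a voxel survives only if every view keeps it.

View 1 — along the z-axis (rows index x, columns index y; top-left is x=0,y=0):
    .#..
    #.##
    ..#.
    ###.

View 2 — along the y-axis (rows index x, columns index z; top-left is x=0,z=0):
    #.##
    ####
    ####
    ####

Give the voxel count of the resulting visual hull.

remaining voxels: 31

before carving: 64 voxels (4×4×4)
after view 1 [z-axis, 8 of 16 cells solid] → remaining = 32
after view 2 [y-axis, 15 of 16 cells solid] → remaining = 31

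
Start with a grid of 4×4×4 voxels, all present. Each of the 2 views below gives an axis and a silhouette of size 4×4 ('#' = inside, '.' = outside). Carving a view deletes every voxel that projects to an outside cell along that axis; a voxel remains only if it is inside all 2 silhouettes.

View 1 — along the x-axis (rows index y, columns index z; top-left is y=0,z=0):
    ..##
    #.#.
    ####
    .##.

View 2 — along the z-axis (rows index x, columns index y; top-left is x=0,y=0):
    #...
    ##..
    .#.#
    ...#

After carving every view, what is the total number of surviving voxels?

remaining voxels: 12

initial block: 4^3 = 64
carve view 1 (along x, YZ-mask fill 10/16): 40 voxels remain
carve view 2 (along z, XY-mask fill 6/16): 12 voxels remain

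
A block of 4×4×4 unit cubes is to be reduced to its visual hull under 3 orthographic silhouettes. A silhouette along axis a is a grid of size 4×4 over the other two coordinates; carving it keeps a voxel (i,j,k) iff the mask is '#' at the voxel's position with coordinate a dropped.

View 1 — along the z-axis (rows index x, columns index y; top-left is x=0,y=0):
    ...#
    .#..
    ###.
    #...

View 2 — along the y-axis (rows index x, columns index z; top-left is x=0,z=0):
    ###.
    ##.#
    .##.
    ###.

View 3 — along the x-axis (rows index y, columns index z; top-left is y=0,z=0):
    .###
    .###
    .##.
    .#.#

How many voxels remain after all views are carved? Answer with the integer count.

remaining voxels: 11

before carving: 64 voxels (4×4×4)
  1. axis=2 (XY plane), |mask|=6  ⇒  voxels=24
  2. axis=1 (XZ plane), |mask|=11  ⇒  voxels=15
  3. axis=0 (YZ plane), |mask|=10  ⇒  voxels=11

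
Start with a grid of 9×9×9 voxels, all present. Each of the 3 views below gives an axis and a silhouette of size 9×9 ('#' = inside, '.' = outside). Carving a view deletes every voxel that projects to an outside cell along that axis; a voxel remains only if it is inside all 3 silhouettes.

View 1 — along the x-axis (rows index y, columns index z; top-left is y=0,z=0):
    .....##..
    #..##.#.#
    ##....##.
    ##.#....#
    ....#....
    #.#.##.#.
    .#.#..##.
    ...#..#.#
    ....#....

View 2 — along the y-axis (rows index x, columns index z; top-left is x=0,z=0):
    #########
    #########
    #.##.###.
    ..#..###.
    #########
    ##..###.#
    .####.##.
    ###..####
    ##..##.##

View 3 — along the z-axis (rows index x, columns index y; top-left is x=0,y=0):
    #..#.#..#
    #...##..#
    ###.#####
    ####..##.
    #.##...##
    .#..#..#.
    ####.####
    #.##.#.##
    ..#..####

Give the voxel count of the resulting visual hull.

112 voxels

initial block: 9^3 = 729
carve view 1 (along x, YZ-mask fill 29/81): 261 voxels remain
carve view 2 (along y, XZ-mask fill 62/81): 198 voxels remain
carve view 3 (along z, XY-mask fill 49/81): 112 voxels remain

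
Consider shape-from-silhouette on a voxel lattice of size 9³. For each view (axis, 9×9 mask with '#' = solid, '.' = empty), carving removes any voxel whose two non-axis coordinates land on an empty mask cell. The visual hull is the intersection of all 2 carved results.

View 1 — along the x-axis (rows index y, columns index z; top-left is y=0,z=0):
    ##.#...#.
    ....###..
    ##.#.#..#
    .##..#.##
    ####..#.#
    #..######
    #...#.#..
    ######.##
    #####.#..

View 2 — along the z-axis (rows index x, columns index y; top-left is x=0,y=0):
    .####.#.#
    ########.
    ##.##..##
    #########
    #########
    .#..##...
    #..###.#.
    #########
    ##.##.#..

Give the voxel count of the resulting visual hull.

full grid |V| = 729
step 1: project along x, AND mask (47/81) → |grid| = 423
step 2: project along z, AND mask (60/81) → |grid| = 309

309 voxels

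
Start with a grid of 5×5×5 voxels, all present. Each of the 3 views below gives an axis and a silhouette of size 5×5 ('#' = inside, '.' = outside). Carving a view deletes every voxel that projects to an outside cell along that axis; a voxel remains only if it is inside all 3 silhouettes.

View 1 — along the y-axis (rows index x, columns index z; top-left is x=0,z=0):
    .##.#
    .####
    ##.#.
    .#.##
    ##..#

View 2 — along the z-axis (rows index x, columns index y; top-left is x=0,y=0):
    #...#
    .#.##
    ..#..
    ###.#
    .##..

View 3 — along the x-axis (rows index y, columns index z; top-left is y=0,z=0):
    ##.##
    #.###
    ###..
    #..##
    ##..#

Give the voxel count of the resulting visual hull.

initial block: 5^3 = 125
step 1: project along y, AND mask (16/25) → |grid| = 80
step 2: project along z, AND mask (12/25) → |grid| = 39
step 3: project along x, AND mask (17/25) → |grid| = 25

remaining voxels: 25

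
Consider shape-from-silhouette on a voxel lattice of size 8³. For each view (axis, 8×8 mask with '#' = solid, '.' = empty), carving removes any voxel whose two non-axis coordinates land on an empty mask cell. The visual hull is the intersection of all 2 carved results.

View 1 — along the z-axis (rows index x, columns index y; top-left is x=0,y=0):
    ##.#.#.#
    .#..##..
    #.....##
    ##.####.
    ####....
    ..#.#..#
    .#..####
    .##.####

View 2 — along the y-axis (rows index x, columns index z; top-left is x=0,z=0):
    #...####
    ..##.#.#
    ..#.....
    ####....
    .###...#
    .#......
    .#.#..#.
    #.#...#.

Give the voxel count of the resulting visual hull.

full grid |V| = 512
after view 1 [z-axis, 35 of 64 cells solid] → remaining = 280
after view 2 [y-axis, 25 of 64 cells solid] → remaining = 116

|visual hull| = 116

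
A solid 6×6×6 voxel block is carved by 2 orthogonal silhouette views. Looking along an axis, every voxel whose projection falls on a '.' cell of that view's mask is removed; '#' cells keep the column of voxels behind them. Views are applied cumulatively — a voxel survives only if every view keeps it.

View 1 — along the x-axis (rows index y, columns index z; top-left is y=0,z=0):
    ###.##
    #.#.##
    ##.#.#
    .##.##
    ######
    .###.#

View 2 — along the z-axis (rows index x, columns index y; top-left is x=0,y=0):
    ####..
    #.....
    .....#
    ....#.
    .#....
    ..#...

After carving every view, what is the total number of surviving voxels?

before carving: 216 voxels (6×6×6)
[1] x-view keeps 27 columns → grid now 162
[2] z-view keeps 9 columns → grid now 40

remaining voxels: 40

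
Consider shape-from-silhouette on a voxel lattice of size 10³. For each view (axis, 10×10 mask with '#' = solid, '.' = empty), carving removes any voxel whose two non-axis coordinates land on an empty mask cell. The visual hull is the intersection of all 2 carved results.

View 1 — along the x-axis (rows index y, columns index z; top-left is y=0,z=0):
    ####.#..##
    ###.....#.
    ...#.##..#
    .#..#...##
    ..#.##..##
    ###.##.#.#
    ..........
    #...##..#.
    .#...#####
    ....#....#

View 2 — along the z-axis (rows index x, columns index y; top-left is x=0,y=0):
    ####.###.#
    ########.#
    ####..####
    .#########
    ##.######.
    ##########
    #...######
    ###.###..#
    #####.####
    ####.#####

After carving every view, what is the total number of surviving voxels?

before carving: 1000 voxels (10×10×10)
  1. axis=0 (YZ plane), |mask|=43  ⇒  voxels=430
  2. axis=2 (XY plane), |mask|=84  ⇒  voxels=350

voxel count = 350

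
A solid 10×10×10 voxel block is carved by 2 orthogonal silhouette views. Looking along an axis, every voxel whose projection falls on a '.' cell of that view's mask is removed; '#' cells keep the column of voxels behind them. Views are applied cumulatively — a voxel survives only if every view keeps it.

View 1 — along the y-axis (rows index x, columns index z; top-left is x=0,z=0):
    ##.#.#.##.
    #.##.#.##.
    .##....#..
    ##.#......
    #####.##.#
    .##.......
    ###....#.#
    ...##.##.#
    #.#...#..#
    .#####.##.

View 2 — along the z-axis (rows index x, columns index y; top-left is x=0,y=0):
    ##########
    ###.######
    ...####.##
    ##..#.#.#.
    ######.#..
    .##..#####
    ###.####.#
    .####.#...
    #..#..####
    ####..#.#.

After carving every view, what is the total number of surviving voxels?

start: 10×10×10 = 1000 voxels
[1] y-view keeps 49 columns → grid now 490
[2] z-view keeps 69 columns → grid now 348

348 voxels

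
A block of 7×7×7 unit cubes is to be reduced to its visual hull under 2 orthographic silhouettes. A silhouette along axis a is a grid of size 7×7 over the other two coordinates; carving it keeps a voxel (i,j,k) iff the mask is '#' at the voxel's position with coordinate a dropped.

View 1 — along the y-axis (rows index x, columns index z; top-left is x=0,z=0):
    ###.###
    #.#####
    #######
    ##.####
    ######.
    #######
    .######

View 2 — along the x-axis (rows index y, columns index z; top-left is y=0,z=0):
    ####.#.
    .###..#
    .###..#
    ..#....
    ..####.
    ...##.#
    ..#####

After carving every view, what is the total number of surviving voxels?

voxel count = 162

start: 7×7×7 = 343 voxels
carve view 1 (along y, XZ-mask fill 44/49): 308 voxels remain
carve view 2 (along x, YZ-mask fill 26/49): 162 voxels remain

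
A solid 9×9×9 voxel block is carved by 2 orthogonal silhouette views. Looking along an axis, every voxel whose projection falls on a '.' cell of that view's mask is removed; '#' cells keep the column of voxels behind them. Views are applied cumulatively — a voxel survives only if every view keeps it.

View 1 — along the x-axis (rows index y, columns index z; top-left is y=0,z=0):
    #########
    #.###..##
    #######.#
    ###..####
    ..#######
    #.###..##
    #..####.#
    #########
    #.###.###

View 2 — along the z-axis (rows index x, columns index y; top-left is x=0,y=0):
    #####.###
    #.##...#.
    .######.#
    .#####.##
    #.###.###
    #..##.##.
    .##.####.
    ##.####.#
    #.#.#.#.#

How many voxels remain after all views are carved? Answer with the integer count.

remaining voxels: 407

full grid |V| = 729
[1] x-view keeps 65 columns → grid now 585
[2] z-view keeps 56 columns → grid now 407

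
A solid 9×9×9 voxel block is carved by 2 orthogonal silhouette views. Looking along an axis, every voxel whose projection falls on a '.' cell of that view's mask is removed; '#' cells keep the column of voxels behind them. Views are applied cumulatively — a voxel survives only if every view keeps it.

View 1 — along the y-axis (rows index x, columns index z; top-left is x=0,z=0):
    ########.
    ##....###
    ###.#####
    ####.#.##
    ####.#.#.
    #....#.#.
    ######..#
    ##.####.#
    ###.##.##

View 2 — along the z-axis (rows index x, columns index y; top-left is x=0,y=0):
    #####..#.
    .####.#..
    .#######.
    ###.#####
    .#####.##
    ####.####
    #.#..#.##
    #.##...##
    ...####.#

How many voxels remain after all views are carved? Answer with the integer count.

356 voxels

before carving: 729 voxels (9×9×9)
step 1: project along y, AND mask (58/81) → |grid| = 522
step 2: project along z, AND mask (56/81) → |grid| = 356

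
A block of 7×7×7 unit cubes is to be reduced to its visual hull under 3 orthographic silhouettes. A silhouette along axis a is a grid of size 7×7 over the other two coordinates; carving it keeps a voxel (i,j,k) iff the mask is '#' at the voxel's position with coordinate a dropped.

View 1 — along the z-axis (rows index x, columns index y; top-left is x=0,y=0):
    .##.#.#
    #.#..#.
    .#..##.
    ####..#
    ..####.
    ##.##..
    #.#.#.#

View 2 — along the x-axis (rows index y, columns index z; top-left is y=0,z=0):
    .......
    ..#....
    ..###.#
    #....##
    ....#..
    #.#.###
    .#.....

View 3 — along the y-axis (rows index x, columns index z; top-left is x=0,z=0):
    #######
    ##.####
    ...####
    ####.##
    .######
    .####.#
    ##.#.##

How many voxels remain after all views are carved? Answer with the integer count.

43 voxels

start: 7×7×7 = 343 voxels
step 1: project along z, AND mask (27/49) → |grid| = 189
step 2: project along x, AND mask (15/49) → |grid| = 56
step 3: project along y, AND mask (39/49) → |grid| = 43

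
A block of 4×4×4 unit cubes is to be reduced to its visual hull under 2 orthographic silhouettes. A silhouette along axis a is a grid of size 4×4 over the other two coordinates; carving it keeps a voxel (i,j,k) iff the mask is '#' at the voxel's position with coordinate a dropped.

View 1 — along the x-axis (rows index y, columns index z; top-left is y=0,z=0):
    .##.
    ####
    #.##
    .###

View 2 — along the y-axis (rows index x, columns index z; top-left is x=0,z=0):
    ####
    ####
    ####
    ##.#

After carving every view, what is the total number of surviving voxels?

start: 4×4×4 = 64 voxels
after view 1 [x-axis, 12 of 16 cells solid] → remaining = 48
after view 2 [y-axis, 15 of 16 cells solid] → remaining = 44

44 voxels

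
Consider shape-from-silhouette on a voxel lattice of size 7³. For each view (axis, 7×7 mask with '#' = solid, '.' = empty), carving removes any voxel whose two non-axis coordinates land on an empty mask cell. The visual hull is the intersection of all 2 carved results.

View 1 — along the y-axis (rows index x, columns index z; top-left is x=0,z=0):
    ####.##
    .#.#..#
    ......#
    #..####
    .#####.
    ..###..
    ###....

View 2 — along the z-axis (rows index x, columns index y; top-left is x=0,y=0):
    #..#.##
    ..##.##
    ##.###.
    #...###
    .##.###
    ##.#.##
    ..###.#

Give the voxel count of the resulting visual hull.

full grid |V| = 343
after view 1 [y-axis, 26 of 49 cells solid] → remaining = 182
after view 2 [z-axis, 31 of 49 cells solid] → remaining = 113

remaining voxels: 113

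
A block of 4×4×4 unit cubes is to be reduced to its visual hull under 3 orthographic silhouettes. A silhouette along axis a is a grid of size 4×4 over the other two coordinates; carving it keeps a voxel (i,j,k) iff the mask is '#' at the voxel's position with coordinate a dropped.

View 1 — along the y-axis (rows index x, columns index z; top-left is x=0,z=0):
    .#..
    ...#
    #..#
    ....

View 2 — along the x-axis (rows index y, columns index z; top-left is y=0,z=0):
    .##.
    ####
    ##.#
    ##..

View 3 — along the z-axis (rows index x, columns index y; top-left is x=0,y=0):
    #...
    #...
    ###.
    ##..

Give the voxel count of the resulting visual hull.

before carving: 64 voxels (4×4×4)
V1 y: intersect with XZ mask (4 set) -- 16 left
V2 x: intersect with YZ mask (11 set) -- 11 left
V3 z: intersect with XY mask (7 set) -- 5 left

|visual hull| = 5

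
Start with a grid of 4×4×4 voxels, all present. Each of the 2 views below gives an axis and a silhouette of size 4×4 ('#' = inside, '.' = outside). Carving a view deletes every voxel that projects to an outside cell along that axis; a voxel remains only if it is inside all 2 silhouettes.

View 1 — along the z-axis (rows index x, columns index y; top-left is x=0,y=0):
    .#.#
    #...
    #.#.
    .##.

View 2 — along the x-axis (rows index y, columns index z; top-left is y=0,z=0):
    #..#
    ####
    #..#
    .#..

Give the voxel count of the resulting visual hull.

voxel count = 17

full grid |V| = 64
step 1: project along z, AND mask (7/16) → |grid| = 28
step 2: project along x, AND mask (9/16) → |grid| = 17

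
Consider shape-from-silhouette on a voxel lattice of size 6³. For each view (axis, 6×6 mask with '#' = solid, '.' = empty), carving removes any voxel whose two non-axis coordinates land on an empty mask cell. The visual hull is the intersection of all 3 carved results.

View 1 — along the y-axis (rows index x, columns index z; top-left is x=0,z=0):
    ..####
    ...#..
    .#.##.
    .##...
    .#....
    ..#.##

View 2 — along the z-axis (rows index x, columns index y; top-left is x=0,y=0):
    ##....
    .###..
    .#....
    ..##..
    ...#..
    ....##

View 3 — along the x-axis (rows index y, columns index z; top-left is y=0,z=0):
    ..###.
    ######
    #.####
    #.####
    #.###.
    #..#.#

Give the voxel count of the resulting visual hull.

|visual hull| = 18

full grid |V| = 216
[1] y-view keeps 14 columns → grid now 84
[2] z-view keeps 11 columns → grid now 25
[3] x-view keeps 26 columns → grid now 18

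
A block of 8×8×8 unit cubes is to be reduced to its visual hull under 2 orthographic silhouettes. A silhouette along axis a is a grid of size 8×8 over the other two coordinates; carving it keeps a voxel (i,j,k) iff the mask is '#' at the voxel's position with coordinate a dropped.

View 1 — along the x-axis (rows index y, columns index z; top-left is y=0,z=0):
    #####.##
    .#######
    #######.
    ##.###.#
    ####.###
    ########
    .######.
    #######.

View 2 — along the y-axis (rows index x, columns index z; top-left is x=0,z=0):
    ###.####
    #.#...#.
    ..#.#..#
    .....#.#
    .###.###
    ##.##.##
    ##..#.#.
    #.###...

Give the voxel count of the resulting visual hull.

full grid |V| = 512
  1. axis=0 (YZ plane), |mask|=55  ⇒  voxels=440
  2. axis=1 (XZ plane), |mask|=35  ⇒  voxels=237

voxel count = 237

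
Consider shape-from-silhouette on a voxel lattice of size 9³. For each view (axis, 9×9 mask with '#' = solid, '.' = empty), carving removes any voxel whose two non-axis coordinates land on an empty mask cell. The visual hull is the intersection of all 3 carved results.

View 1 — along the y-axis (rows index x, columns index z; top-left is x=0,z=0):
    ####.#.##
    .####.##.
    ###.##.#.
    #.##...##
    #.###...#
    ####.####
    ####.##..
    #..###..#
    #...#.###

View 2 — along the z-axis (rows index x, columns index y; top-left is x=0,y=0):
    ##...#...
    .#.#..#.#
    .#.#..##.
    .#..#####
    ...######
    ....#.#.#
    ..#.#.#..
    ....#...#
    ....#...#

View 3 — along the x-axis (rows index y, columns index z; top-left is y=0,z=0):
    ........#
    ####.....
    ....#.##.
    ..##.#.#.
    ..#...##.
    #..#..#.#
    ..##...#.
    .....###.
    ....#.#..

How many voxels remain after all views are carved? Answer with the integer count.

remaining voxels: 67

initial block: 9^3 = 729
[1] y-view keeps 53 columns → grid now 477
[2] z-view keeps 33 columns → grid now 191
[3] x-view keeps 27 columns → grid now 67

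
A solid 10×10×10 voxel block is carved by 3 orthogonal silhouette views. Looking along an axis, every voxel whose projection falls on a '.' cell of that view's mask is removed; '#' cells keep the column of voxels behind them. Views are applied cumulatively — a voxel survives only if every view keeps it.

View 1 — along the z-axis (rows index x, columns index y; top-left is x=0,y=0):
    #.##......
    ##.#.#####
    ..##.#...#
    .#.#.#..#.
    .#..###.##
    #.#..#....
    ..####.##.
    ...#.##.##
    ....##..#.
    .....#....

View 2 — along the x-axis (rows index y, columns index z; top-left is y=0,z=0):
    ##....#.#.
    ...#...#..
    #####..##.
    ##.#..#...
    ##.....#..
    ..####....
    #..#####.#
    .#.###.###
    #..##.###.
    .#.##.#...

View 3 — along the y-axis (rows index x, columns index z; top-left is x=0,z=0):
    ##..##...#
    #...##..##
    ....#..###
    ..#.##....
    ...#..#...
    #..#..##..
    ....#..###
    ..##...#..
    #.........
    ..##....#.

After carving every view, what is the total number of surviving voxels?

remaining voxels: 71

before carving: 1000 voxels (10×10×10)
after view 1 [z-axis, 43 of 100 cells solid] → remaining = 430
after view 2 [x-axis, 48 of 100 cells solid] → remaining = 202
after view 3 [y-axis, 34 of 100 cells solid] → remaining = 71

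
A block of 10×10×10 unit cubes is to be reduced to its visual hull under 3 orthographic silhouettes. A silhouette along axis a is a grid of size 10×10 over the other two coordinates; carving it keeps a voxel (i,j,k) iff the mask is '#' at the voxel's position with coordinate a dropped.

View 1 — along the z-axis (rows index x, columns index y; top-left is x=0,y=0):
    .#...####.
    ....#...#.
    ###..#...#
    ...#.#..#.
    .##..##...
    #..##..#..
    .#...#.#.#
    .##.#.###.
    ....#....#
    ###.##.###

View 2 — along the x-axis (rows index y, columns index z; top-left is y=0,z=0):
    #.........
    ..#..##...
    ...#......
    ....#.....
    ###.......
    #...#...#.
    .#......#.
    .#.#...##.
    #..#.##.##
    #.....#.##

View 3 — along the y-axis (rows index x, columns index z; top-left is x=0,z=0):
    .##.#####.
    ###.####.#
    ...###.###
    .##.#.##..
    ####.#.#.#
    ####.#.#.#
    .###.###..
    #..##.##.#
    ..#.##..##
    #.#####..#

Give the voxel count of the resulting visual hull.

full grid |V| = 1000
step 1: project along z, AND mask (43/100) → |grid| = 430
step 2: project along x, AND mask (28/100) → |grid| = 132
step 3: project along y, AND mask (64/100) → |grid| = 78

remaining voxels: 78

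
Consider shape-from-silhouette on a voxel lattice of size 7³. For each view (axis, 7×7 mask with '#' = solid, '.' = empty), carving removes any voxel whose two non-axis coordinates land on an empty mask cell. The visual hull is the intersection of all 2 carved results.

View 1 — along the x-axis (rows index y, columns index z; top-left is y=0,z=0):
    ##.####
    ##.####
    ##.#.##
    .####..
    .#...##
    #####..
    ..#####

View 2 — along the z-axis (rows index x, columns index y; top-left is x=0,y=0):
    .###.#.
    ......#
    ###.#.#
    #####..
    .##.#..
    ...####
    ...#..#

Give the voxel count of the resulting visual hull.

114 voxels

full grid |V| = 343
step 1: project along x, AND mask (34/49) → |grid| = 238
step 2: project along z, AND mask (24/49) → |grid| = 114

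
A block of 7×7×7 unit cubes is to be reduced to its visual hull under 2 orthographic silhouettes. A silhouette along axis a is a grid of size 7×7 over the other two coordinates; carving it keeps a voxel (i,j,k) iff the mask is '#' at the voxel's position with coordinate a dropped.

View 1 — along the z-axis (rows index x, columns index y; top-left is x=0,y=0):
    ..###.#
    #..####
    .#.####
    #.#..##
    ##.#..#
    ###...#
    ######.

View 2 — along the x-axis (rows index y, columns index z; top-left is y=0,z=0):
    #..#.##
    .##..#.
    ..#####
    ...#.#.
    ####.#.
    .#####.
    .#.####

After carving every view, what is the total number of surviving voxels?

remaining voxels: 132

full grid |V| = 343
carve view 1 (along z, XY-mask fill 32/49): 224 voxels remain
carve view 2 (along x, YZ-mask fill 29/49): 132 voxels remain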